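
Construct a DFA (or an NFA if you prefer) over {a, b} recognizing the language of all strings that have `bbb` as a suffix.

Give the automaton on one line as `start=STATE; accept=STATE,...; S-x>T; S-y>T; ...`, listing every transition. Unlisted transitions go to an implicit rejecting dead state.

Remember how much of `bbb` the current input suffix matches. State q0 means no match yet; q1 means the last symbol is `b`; q2 means the last 2 symbols are `bb`; q3 means the last 3 symbols are `bbb`. Only q3 accepts. On a mismatch, fall back to the longest proper suffix that is still a prefix of `bbb`.
A 4-state machine:
        a   b  
>  q0   q0  q1 
   q1   q0  q2 
   q2   q0  q3 
 * q3   q0  q3 
(> = start, * = accepting)

start=q0; accept=q3; q0-a>q0; q0-b>q1; q1-a>q0; q1-b>q2; q2-a>q0; q2-b>q3; q3-a>q0; q3-b>q3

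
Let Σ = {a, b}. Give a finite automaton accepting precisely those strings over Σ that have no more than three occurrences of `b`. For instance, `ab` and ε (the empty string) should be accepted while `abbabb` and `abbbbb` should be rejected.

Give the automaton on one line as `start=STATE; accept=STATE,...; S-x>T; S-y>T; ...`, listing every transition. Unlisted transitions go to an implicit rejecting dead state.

Only the number of `b`s matters, and only up to 4. Make a chain s0 → s1 → s2 → s3 → s4 advanced by each `b` (with s4 absorbing); every other symbol self-loops. The accepting set is {s0, s1, s2, s3}.
        a   b  
>* s0   s0  s1 
 * s1   s1  s2 
 * s2   s2  s3 
 * s3   s3  s4 
   s4   s4  s4 
(> = start, * = accepting)

start=s0; accept=s0,s1,s2,s3; s0-a>s0; s0-b>s1; s1-a>s1; s1-b>s2; s2-a>s2; s2-b>s3; s3-a>s3; s3-b>s4; s4-a>s4; s4-b>s4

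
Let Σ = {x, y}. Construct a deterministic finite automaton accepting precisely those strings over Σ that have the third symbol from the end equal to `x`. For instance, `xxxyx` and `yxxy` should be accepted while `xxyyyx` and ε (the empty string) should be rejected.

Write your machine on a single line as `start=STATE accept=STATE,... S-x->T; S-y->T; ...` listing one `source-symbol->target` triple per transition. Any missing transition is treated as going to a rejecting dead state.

start=A; accept=H,I,J,K; A-x->B; A-y->C; B-x->D; B-y->E; C-x->F; C-y->G; D-x->H; D-y->I; E-x->J; E-y->K; F-x->L; F-y->M; G-x->N; G-y->O; H-x->H; H-y->I; I-x->J; I-y->K; J-x->L; J-y->M; K-x->N; K-y->O; L-x->H; L-y->I; M-x->J; M-y->K; N-x->L; N-y->M; O-x->N; O-y->O

A DFA must remember the last 3 symbols (since which symbol is third-to-last isn't known until the input ends). Use one state per possible window of the last ≤3 symbols; accept from those whose window starts with `x`.
With 15 states:
       x  y 
>  A   B  C 
   B   D  E 
   C   F  G 
   D   H  I 
   E   J  K 
   F   L  M 
   G   N  O 
 * H   H  I 
 * I   J  K 
 * J   L  M 
 * K   N  O 
   L   H  I 
   M   J  K 
   N   L  M 
   O   N  O 
(> = start, * = accepting)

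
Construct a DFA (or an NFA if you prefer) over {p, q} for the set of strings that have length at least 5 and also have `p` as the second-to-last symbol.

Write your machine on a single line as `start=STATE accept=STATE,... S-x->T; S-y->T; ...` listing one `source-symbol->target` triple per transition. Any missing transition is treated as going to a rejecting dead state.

start=A; accept=F,G; A-p->B; A-q->B; B-p->C; B-q->C; C-p->D; C-q->D; D-p->E; D-q->D; E-p->F; E-q->G; F-p->F; F-q->G; G-p->E; G-q->D

Run two small machines in parallel and take their product. The first has 7 states tracking the input length, saturating at 6; the second has 7 states tracking the last 2 symbols read. A product state is a pair (one from each), accepting exactly when both do. After merging equivalent states the machine shrinks.
       p  q 
>  A   B  B 
   B   C  C 
   C   D  D 
   D   E  D 
   E   F  G 
 * F   F  G 
 * G   E  D 
(> = start, * = accepting)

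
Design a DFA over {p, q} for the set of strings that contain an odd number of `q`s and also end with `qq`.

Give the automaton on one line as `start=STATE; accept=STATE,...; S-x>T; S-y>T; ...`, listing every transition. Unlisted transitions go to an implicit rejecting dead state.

start=A; accept=D; A-p>A; A-q>B; B-p>B; B-q>C; C-p>A; C-q>D; D-p>B; D-q>C

Run two small machines in parallel and take their product. The first has 2 states tracking the count of `q`s modulo 2; the second has 3 states tracking how much of the suffix `qq` has currently been matched. A product state is a pair (one from each), accepting exactly when both do. After merging equivalent states the machine shrinks.
With 4 states:
       p  q 
>  A   A  B 
   B   B  C 
   C   A  D 
 * D   B  C 
(> = start, * = accepting)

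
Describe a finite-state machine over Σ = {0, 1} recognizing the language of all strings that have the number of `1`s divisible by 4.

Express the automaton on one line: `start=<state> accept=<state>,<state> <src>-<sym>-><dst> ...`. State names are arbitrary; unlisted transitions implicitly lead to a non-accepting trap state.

start=q0 accept=q0 q0-0->q0 q0-1->q1 q1-0->q1 q1-1->q2 q2-0->q2 q2-1->q3 q3-0->q3 q3-1->q0

The only thing that matters is how many `1`s have appeared, reduced mod 4. Use one state per residue: q0 for 0, …, q3 for 3. Reading `1` moves to the next residue; anything else stays put. q0 is accepting.
        0   1  
>* q0   q0  q1 
   q1   q1  q2 
   q2   q2  q3 
   q3   q3  q0 
(> = start, * = accepting)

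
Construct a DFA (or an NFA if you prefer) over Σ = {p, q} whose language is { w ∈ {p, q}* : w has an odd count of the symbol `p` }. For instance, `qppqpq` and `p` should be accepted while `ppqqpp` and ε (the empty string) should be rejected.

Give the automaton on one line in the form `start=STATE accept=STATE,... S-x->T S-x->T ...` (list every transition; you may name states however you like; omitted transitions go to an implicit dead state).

The only thing that matters is how many `p`s have appeared, reduced mod 2. Use one state per residue: s0 for 0, …, s1 for 1. Reading `p` moves to the next residue; anything else stays put. s1 is accepting.
A 2-state machine:
        p   q  
>  s0   s1  s0 
 * s1   s0  s1 
(> = start, * = accepting)

start=s0 accept=s1 s0-p->s1 s0-q->s0 s1-p->s0 s1-q->s1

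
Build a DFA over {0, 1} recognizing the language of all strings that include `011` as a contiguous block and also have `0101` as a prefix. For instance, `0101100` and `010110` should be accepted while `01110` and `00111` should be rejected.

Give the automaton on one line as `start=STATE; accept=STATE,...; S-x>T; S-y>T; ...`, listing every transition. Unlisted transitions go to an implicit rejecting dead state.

start=S0; accept=S7; S0-0>S1; S0-1>S2; S1-0>S2; S1-1>S3; S2-0>S2; S2-1>S2; S3-0>S4; S3-1>S2; S4-0>S2; S4-1>S5; S5-0>S6; S5-1>S7; S6-0>S6; S6-1>S5; S7-0>S7; S7-1>S7

Build one automaton per condition and run them in lockstep. One (4 states) tracks whether and how much of `011` has been seen; the other (6 states) tracks whether the input so far still matches the prefix `0101`. Each combined state is a pair, one component from each; accept when both components accept. Minimizing collapses redundant product states.
        0   1  
>  S0   S1  S2 
   S1   S2  S3 
   S2   S2  S2 
   S3   S4  S2 
   S4   S2  S5 
   S5   S6  S7 
   S6   S6  S5 
 * S7   S7  S7 
(> = start, * = accepting)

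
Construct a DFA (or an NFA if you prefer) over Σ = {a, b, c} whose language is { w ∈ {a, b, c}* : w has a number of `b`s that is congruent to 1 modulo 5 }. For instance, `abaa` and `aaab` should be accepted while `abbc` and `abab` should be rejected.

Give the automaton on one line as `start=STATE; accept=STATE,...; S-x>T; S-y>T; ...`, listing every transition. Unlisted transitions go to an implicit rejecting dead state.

Keep the running count of `b`s modulo 5: each `b` advances along the cycle s0 → s1 → s2 → s3 → s4 → s0 while other symbols loop. Accept at s1.
5 states suffice.
        a   b   c  
>  s0   s0  s1  s0 
 * s1   s1  s2  s1 
   s2   s2  s3  s2 
   s3   s3  s4  s3 
   s4   s4  s0  s4 
(> = start, * = accepting)

start=s0; accept=s1; s0-a>s0; s0-b>s1; s0-c>s0; s1-a>s1; s1-b>s2; s1-c>s1; s2-a>s2; s2-b>s3; s2-c>s2; s3-a>s3; s3-b>s4; s3-c>s3; s4-a>s4; s4-b>s0; s4-c>s4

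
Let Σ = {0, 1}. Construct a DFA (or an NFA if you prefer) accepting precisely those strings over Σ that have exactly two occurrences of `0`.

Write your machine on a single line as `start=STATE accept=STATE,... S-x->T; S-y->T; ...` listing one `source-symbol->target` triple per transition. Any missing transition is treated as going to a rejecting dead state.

start=S0; accept=S2; S0-0->S1; S0-1->S0; S1-0->S2; S1-1->S1; S2-0->S3; S2-1->S2; S3-0->S3; S3-1->S3

Count `0`s, saturating at 3: states S0 through S2 mean 0 through 2 `0`s seen; S3 means more than 2. Each `0` increments (capped at S3); other symbols loop. Accept from {S2}.
4 states suffice.
        0   1  
>  S0   S1  S0 
   S1   S2  S1 
 * S2   S3  S2 
   S3   S3  S3 
(> = start, * = accepting)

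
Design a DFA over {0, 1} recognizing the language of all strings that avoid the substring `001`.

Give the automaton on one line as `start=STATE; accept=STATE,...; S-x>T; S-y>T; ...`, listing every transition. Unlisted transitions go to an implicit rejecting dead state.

start=A; accept=A,B,C; A-0>B; A-1>A; B-0>C; B-1>A; C-0>C; C-1>D; D-0>D; D-1>D

Track partial matches of the forbidden pattern `001`. State D is a dead state reached once `001` has occurred; every other state accepts. A means no part of `001` is currently matched.
A 4-state machine:
       0  1 
>* A   B  A 
 * B   C  A 
 * C   C  D 
   D   D  D 
(> = start, * = accepting)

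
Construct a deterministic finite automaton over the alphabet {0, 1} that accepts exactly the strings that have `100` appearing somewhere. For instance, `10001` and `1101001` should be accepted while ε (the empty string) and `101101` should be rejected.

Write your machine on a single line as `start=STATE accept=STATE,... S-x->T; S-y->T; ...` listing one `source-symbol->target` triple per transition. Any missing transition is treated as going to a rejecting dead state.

start=q0; accept=q3; q0-0->q0; q0-1->q1; q1-0->q2; q1-1->q1; q2-0->q3; q2-1->q1; q3-0->q3; q3-1->q3

Track how much of `100` has been matched so far: state q0 is no progress, q3 is the absorbing accept state reached once `100` has occurred. Intermediate states record partial matches; on a mismatch, fall back to the longest reusable overlap.
4 states suffice.
        0   1  
>  q0   q0  q1 
   q1   q2  q1 
   q2   q3  q1 
 * q3   q3  q3 
(> = start, * = accepting)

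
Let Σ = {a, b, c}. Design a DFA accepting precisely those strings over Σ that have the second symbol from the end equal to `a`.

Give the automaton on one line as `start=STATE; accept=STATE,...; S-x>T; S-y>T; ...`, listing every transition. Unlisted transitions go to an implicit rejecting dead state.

start=S0; accept=S4,S5,S6; S0-a>S1; S0-b>S2; S0-c>S3; S1-a>S4; S1-b>S5; S1-c>S6; S2-a>S7; S2-b>S8; S2-c>S9; S3-a>S10; S3-b>S11; S3-c>S12; S4-a>S4; S4-b>S5; S4-c>S6; S5-a>S7; S5-b>S8; S5-c>S9; S6-a>S10; S6-b>S11; S6-c>S12; S7-a>S4; S7-b>S5; S7-c>S6; S8-a>S7; S8-b>S8; S8-c>S9; S9-a>S10; S9-b>S11; S9-c>S12; S10-a>S4; S10-b>S5; S10-c>S6; S11-a>S7; S11-b>S8; S11-c>S9; S12-a>S10; S12-b>S11; S12-c>S12

A DFA must remember the last 2 symbols (since which symbol is second-to-last isn't known until the input ends). Use one state per possible window of the last ≤2 symbols; accept from those whose window starts with `a`.
With 13 states:
          a    b    c  
>  S0     S1   S2   S3 
   S1     S4   S5   S6 
   S2     S7   S8   S9 
   S3    S10  S11  S12 
 * S4     S4   S5   S6 
 * S5     S7   S8   S9 
 * S6    S10  S11  S12 
   S7     S4   S5   S6 
   S8     S7   S8   S9 
   S9    S10  S11  S12 
   S10    S4   S5   S6 
   S11    S7   S8   S9 
   S12   S10  S11  S12 
(> = start, * = accepting)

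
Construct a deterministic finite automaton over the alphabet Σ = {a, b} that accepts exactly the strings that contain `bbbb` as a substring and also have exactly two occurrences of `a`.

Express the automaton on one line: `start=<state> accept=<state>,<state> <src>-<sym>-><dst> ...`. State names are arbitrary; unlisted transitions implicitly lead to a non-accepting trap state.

Handle the two conditions separately and then intersect. The first has 5 states tracking whether and how much of `bbbb` has been seen; the second has 4 states tracking the count of `a`s, saturating at 3. A product state is a pair (one from each), accepting exactly when both do.
With 20 states:
          a    b  
>  S0     S1   S2 
   S1     S3   S4 
   S2     S1   S5 
   S3     S6   S7 
   S4     S3   S8 
   S5     S1   S9 
   S6     S6  S10 
   S7     S6  S11 
   S8     S3  S12 
   S9     S1  S13 
   S10    S6  S14 
   S11    S6  S15 
   S12    S3  S16 
   S13   S16  S13 
   S14    S6  S17 
   S15    S6  S18 
   S16   S18  S16 
   S17    S6  S19 
 * S18   S19  S18 
   S19   S19  S19 
(> = start, * = accepting)

start=S0 accept=S18 S0-a->S1 S0-b->S2 S1-a->S3 S1-b->S4 S2-a->S1 S2-b->S5 S3-a->S6 S3-b->S7 S4-a->S3 S4-b->S8 S5-a->S1 S5-b->S9 S6-a->S6 S6-b->S10 S7-a->S6 S7-b->S11 S8-a->S3 S8-b->S12 S9-a->S1 S9-b->S13 S10-a->S6 S10-b->S14 S11-a->S6 S11-b->S15 S12-a->S3 S12-b->S16 S13-a->S16 S13-b->S13 S14-a->S6 S14-b->S17 S15-a->S6 S15-b->S18 S16-a->S18 S16-b->S16 S17-a->S6 S17-b->S19 S18-a->S19 S18-b->S18 S19-a->S19 S19-b->S19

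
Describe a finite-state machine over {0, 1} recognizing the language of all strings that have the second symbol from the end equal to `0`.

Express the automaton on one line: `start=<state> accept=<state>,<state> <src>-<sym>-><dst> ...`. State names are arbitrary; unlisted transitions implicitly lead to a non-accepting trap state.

A DFA must remember the last 2 symbols (since which symbol is second-to-last isn't known until the input ends). Use one state per possible window of the last ≤2 symbols; accept from those whose window starts with `0`.
7 states suffice.
        0   1  
>  S0   S1  S2 
   S1   S3  S4 
   S2   S5  S6 
 * S3   S3  S4 
 * S4   S5  S6 
   S5   S3  S4 
   S6   S5  S6 
(> = start, * = accepting)

start=S0 accept=S3,S4 S0-0->S1 S0-1->S2 S1-0->S3 S1-1->S4 S2-0->S5 S2-1->S6 S3-0->S3 S3-1->S4 S4-0->S5 S4-1->S6 S5-0->S3 S5-1->S4 S6-0->S5 S6-1->S6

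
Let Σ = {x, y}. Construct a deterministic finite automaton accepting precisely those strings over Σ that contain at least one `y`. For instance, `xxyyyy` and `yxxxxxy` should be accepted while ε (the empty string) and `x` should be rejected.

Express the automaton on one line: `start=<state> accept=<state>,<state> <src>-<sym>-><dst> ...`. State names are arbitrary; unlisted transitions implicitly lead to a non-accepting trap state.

start=q0 accept=q1,q2 q0-x->q0 q0-y->q1 q1-x->q1 q1-y->q2 q2-x->q2 q2-y->q2

Only the number of `y`s matters, and only up to 2. Make a chain q0 → q1 → q2 advanced by each `y` (with q2 absorbing); every other symbol self-loops. The accepting set is {q1, q2}.
A 3-state machine:
        x   y  
>  q0   q0  q1 
 * q1   q1  q2 
 * q2   q2  q2 
(> = start, * = accepting)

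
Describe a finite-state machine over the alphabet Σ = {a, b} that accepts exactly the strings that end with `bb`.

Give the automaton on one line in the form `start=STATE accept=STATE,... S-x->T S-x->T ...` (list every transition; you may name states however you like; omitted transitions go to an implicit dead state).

start=q0 accept=q2 q0-a->q0 q0-b->q1 q1-a->q0 q1-b->q2 q2-a->q0 q2-b->q2

Let each state record the length of the longest suffix of the input read so far that is also a prefix of `bb`. q1 means the last symbol is `b`; q2 means the last 2 symbols are `bb`. Accept only at q2, where the string currently ends in `bb`.
A 3-state machine:
        a   b  
>  q0   q0  q1 
   q1   q0  q2 
 * q2   q0  q2 
(> = start, * = accepting)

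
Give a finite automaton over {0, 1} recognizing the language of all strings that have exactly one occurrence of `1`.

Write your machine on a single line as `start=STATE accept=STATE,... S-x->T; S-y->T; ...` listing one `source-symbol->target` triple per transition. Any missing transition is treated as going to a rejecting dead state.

start=q0; accept=q1; q0-0->q0; q0-1->q1; q1-0->q1; q1-1->q2; q2-0->q2; q2-1->q2

Count `1`s, saturating at 2: state q0 means no `1` yet, q1 means one `1` seen, q2 means more than one. Each `1` increments (capped at q2); other symbols loop. Accept from {q1}.
3 states suffice.
        0   1  
>  q0   q0  q1 
 * q1   q1  q2 
   q2   q2  q2 
(> = start, * = accepting)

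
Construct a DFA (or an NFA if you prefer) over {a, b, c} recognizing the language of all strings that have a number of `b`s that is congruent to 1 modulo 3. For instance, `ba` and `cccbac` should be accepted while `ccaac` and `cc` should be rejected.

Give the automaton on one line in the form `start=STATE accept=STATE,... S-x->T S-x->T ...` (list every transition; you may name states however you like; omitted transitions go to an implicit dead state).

start=S0 accept=S1 S0-a->S0 S0-b->S1 S0-c->S0 S1-a->S1 S1-b->S2 S1-c->S1 S2-a->S2 S2-b->S0 S2-c->S2

The only thing that matters is how many `b`s have appeared, reduced mod 3. Use one state per residue: S0 for 0, …, S2 for 2. Reading `b` moves to the next residue; anything else stays put. S1 is accepting.
        a   b   c  
>  S0   S0  S1  S0 
 * S1   S1  S2  S1 
   S2   S2  S0  S2 
(> = start, * = accepting)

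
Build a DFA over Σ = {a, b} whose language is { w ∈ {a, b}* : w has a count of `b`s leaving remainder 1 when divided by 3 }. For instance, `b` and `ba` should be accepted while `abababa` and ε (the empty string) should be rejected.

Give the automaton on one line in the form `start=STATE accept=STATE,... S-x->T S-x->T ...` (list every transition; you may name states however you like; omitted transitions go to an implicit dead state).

Keep the running count of `b`s modulo 3: each `b` advances along the cycle s0 → s1 → s2 → s0 while other symbols loop. Accept at s1.
A 3-state machine:
        a   b  
>  s0   s0  s1 
 * s1   s1  s2 
   s2   s2  s0 
(> = start, * = accepting)

start=s0 accept=s1 s0-a->s0 s0-b->s1 s1-a->s1 s1-b->s2 s2-a->s2 s2-b->s0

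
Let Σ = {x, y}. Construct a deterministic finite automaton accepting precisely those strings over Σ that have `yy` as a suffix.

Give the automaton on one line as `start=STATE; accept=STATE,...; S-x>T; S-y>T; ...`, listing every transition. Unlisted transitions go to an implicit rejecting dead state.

Remember how much of `yy` the current input suffix matches. State A means no match yet; B means the last symbol is `y`; C means the last 2 symbols are `yy`. Only C accepts. On a mismatch, fall back to the longest proper suffix that is still a prefix of `yy`.
       x  y 
>  A   A  B 
   B   A  C 
 * C   A  C 
(> = start, * = accepting)

start=A; accept=C; A-x>A; A-y>B; B-x>A; B-y>C; C-x>A; C-y>C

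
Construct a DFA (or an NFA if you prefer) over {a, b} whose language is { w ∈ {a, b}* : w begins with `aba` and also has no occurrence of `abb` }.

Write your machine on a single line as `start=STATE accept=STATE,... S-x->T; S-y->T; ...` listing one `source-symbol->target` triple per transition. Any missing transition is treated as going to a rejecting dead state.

start=s0; accept=s6,s8; s0-a->s1; s0-b->s2; s1-a->s3; s1-b->s4; s2-a->s3; s2-b->s2; s3-a->s3; s3-b->s5; s4-a->s6; s4-b->s7; s5-a->s3; s5-b->s7; s6-a->s6; s6-b->s8; s7-a->s7; s7-b->s7; s8-a->s6; s8-b->s9; s9-a->s9; s9-b->s9

Handle the two conditions separately and then intersect. The first has 5 states tracking whether the input so far still matches the prefix `aba`; the second has 4 states tracking partial matches of the forbidden pattern `abb`. A product state is a pair (one from each), accepting exactly when both do.
10 states suffice.
        a   b  
>  s0   s1  s2 
   s1   s3  s4 
   s2   s3  s2 
   s3   s3  s5 
   s4   s6  s7 
   s5   s3  s7 
 * s6   s6  s8 
   s7   s7  s7 
 * s8   s6  s9 
   s9   s9  s9 
(> = start, * = accepting)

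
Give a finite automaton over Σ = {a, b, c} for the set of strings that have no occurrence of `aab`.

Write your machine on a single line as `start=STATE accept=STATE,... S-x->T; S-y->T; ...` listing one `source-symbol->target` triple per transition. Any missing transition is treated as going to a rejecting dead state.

Track partial matches of the forbidden pattern `aab`. State s3 is a dead state reached once `aab` has occurred; every other state accepts. s0 means no part of `aab` is currently matched.
        a   b   c  
>* s0   s1  s0  s0 
 * s1   s2  s0  s0 
 * s2   s2  s3  s0 
   s3   s3  s3  s3 
(> = start, * = accepting)

start=s0; accept=s0,s1,s2; s0-a->s1; s0-b->s0; s0-c->s0; s1-a->s2; s1-b->s0; s1-c->s0; s2-a->s2; s2-b->s3; s2-c->s0; s3-a->s3; s3-b->s3; s3-c->s3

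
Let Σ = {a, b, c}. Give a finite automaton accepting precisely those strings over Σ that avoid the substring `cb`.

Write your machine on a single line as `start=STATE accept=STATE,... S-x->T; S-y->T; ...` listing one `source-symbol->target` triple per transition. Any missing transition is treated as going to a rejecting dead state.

This is the complement of 'contains `cb`'. Use the same substring-matching states — s0 through s2 holding how much of `cb` has just been matched — but flip the accepting set: everything except the trap s2 accepts.
3 states suffice.
        a   b   c  
>* s0   s0  s0  s1 
 * s1   s0  s2  s1 
   s2   s2  s2  s2 
(> = start, * = accepting)

start=s0; accept=s0,s1; s0-a->s0; s0-b->s0; s0-c->s1; s1-a->s0; s1-b->s2; s1-c->s1; s2-a->s2; s2-b->s2; s2-c->s2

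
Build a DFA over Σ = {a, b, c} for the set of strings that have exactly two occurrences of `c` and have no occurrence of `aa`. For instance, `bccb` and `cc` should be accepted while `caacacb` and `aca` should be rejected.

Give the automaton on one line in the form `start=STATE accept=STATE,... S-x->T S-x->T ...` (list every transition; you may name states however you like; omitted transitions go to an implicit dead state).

Handle the two conditions separately and then intersect. The first has 4 states tracking the count of `c`s, saturating at 3; the second has 3 states tracking partial matches of the forbidden pattern `aa`. A product state is a pair (one from each), accepting exactly when both do. Minimizing collapses redundant product states.
A 7-state machine:
        a   b   c  
>  s0   s1  s0  s2 
   s1   s3  s0  s2 
   s2   s4  s2  s5 
   s3   s3  s3  s3 
   s4   s3  s2  s5 
 * s5   s6  s5  s3 
 * s6   s3  s5  s3 
(> = start, * = accepting)

start=s0 accept=s5,s6 s0-a->s1 s0-b->s0 s0-c->s2 s1-a->s3 s1-b->s0 s1-c->s2 s2-a->s4 s2-b->s2 s2-c->s5 s3-a->s3 s3-b->s3 s3-c->s3 s4-a->s3 s4-b->s2 s4-c->s5 s5-a->s6 s5-b->s5 s5-c->s3 s6-a->s3 s6-b->s5 s6-c->s3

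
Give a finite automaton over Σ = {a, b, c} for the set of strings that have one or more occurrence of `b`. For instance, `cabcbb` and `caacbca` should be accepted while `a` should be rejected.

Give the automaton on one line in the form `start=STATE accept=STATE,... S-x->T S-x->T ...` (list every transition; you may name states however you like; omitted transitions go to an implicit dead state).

Count `b`s, saturating at 2: state q0 means no `b` yet, q1 means one `b` seen, q2 means more than one. Each `b` increments (capped at q2); other symbols loop. Accept from {q1, q2}.
3 states suffice.
        a   b   c  
>  q0   q0  q1  q0 
 * q1   q1  q2  q1 
 * q2   q2  q2  q2 
(> = start, * = accepting)

start=q0 accept=q1,q2 q0-a->q0 q0-b->q1 q0-c->q0 q1-a->q1 q1-b->q2 q1-c->q1 q2-a->q2 q2-b->q2 q2-c->q2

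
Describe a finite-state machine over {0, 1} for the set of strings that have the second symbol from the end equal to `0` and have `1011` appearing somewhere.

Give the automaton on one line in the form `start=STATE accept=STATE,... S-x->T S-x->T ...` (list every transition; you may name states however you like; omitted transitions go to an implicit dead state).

Run two small machines in parallel and take their product. The first has 7 states tracking the last 2 symbols read; the second has 5 states tracking whether and how much of `1011` has been seen. A product state is a pair (one from each), accepting exactly when both do. After merging equivalent states the machine shrinks.
        0   1  
>  q0   q0  q1 
   q1   q2  q1 
   q2   q0  q3 
   q3   q2  q4 
   q4   q5  q4 
   q5   q6  q7 
 * q6   q6  q7 
 * q7   q5  q4 
(> = start, * = accepting)

start=q0 accept=q6,q7 q0-0->q0 q0-1->q1 q1-0->q2 q1-1->q1 q2-0->q0 q2-1->q3 q3-0->q2 q3-1->q4 q4-0->q5 q4-1->q4 q5-0->q6 q5-1->q7 q6-0->q6 q6-1->q7 q7-0->q5 q7-1->q4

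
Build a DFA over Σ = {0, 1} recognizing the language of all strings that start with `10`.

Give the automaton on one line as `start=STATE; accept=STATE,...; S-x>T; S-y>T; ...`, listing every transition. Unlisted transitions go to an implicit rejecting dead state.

Check the first 2 symbols one by one: S0 through S1 record how many have matched `10` so far; any wrong symbol goes to the dead state S3. After all 2 match we enter the accepting sink S2.
With 4 states:
        0   1  
>  S0   S3  S1 
   S1   S2  S3 
 * S2   S2  S2 
   S3   S3  S3 
(> = start, * = accepting)

start=S0; accept=S2; S0-0>S3; S0-1>S1; S1-0>S2; S1-1>S3; S2-0>S2; S2-1>S2; S3-0>S3; S3-1>S3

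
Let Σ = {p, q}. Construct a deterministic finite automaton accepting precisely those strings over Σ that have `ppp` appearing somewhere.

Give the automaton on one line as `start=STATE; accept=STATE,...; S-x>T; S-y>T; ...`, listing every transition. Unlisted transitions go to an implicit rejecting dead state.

start=A; accept=D; A-p>B; A-q>A; B-p>C; B-q>A; C-p>D; C-q>A; D-p>D; D-q>D

States A..C record the length of the longest prefix of `ppp` that matches the current input suffix. Reaching D means `ppp` has been seen, and we stay there forever. Accept from D.
A 4-state machine:
       p  q 
>  A   B  A 
   B   C  A 
   C   D  A 
 * D   D  D 
(> = start, * = accepting)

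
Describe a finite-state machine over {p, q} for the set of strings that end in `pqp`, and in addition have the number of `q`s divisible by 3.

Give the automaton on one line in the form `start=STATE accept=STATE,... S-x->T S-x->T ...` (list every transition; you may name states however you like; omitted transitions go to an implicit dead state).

start=S0 accept=S5 S0-p->S0 S0-q->S1 S1-p->S1 S1-q->S2 S2-p->S3 S2-q->S0 S3-p->S3 S3-q->S4 S4-p->S5 S4-q->S1 S5-p->S0 S5-q->S1

Handle the two conditions separately and then intersect. One (4 states) tracks how much of the suffix `pqp` has currently been matched; the other (3 states) tracks the count of `q`s modulo 3. Each combined state is a pair, one component from each; accept when both components accept. After merging equivalent states the machine shrinks.
With 6 states:
        p   q  
>  S0   S0  S1 
   S1   S1  S2 
   S2   S3  S0 
   S3   S3  S4 
   S4   S5  S1 
 * S5   S0  S1 
(> = start, * = accepting)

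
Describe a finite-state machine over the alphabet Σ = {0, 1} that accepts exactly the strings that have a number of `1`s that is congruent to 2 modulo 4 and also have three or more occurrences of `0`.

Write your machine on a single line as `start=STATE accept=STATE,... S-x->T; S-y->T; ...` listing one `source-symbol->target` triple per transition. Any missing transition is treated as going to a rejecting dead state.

Handle the two conditions separately and then intersect. The first has 4 states tracking the count of `1`s modulo 4; the second has 5 states tracking the count of `0`s, saturating at 4. A product state is a pair (one from each), accepting exactly when both do. After merging equivalent states the machine shrinks.
A 16-state machine:
          0    1  
>  s0     s1   s2 
   s1     s3   s4 
   s2     s4   s5 
   s3     s6   s7 
   s4     s7   s8 
   s5     s8   s9 
   s6     s6  s10 
   s7    s10  s11 
   s8    s11  s12 
   s9    s12   s0 
   s10   s10  s13 
   s11   s13  s14 
   s12   s14   s1 
 * s13   s13  s15 
   s14   s15   s3 
   s15   s15   s6 
(> = start, * = accepting)

start=s0; accept=s13; s0-0->s1; s0-1->s2; s1-0->s3; s1-1->s4; s2-0->s4; s2-1->s5; s3-0->s6; s3-1->s7; s4-0->s7; s4-1->s8; s5-0->s8; s5-1->s9; s6-0->s6; s6-1->s10; s7-0->s10; s7-1->s11; s8-0->s11; s8-1->s12; s9-0->s12; s9-1->s0; s10-0->s10; s10-1->s13; s11-0->s13; s11-1->s14; s12-0->s14; s12-1->s1; s13-0->s13; s13-1->s15; s14-0->s15; s14-1->s3; s15-0->s15; s15-1->s6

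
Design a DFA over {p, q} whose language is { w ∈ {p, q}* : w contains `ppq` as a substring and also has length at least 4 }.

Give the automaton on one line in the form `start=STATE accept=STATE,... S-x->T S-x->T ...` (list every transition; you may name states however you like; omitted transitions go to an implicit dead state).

start=A accept=L,P A-p->B A-q->C B-p->D B-q->E C-p->F C-q->E D-p->G D-q->H E-p->I E-q->J F-p->G F-q->J G-p->K G-q->L H-p->L H-q->L I-p->K I-q->M J-p->N J-q->M K-p->O K-q->P L-p->P L-q->P M-p->Q M-q->R N-p->O N-q->R O-p->O O-q->P P-p->P P-q->P Q-p->O Q-q->R R-p->Q R-q->R

Run two small machines in parallel and take their product. The first has 4 states tracking whether and how much of `ppq` has been seen; the second has 6 states tracking the input length, saturating at 5. A product state is a pair (one from each), accepting exactly when both do.
       p  q 
>  A   B  C 
   B   D  E 
   C   F  E 
   D   G  H 
   E   I  J 
   F   G  J 
   G   K  L 
   H   L  L 
   I   K  M 
   J   N  M 
   K   O  P 
 * L   P  P 
   M   Q  R 
   N   O  R 
   O   O  P 
 * P   P  P 
   Q   O  R 
   R   Q  R 
(> = start, * = accepting)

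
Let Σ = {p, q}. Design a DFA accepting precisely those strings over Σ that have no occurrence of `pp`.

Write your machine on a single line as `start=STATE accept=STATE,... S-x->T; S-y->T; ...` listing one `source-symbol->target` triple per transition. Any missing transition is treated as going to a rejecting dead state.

start=A; accept=A,B; A-p->B; A-q->A; B-p->C; B-q->A; C-p->C; C-q->C

Track partial matches of the forbidden pattern `pp`. State C is a dead state reached once `pp` has occurred; every other state accepts. A means no part of `pp` is currently matched.
With 3 states:
       p  q 
>* A   B  A 
 * B   C  A 
   C   C  C 
(> = start, * = accepting)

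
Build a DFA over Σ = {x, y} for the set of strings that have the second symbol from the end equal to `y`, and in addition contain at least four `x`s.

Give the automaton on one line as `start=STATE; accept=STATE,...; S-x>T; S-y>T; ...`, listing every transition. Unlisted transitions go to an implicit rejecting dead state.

Run two small machines in parallel and take their product. One (7 states) tracks the last 2 symbols read; the other (6 states) tracks the count of `x`s, saturating at 5. Each combined state is a pair, one component from each; accept when both components accept. Equivalent product states are then merged.
A 9-state machine:
        x   y  
>  s0   s1  s0 
   s1   s2  s1 
   s2   s3  s2 
   s3   s4  s5 
   s4   s4  s6 
   s5   s7  s5 
   s6   s7  s8 
 * s7   s4  s6 
 * s8   s7  s8 
(> = start, * = accepting)

start=s0; accept=s7,s8; s0-x>s1; s0-y>s0; s1-x>s2; s1-y>s1; s2-x>s3; s2-y>s2; s3-x>s4; s3-y>s5; s4-x>s4; s4-y>s6; s5-x>s7; s5-y>s5; s6-x>s7; s6-y>s8; s7-x>s4; s7-y>s6; s8-x>s7; s8-y>s8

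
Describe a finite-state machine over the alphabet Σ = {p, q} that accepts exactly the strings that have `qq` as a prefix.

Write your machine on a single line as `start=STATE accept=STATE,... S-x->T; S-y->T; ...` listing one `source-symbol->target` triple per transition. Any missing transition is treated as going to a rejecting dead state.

start=A; accept=C; A-p->D; A-q->B; B-p->D; B-q->C; C-p->C; C-q->C; D-p->D; D-q->D

Check the first 2 symbols one by one: A through B record how many have matched `qq` so far; any wrong symbol goes to the dead state D. After all 2 match we enter the accepting sink C.
With 4 states:
       p  q 
>  A   D  B 
   B   D  C 
 * C   C  C 
   D   D  D 
(> = start, * = accepting)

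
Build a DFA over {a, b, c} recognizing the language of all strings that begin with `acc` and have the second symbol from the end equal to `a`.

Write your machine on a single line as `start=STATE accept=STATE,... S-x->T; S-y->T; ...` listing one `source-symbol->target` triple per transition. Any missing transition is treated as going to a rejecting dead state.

start=q0; accept=q6,q7; q0-a->q1; q0-b->q2; q0-c->q2; q1-a->q2; q1-b->q2; q1-c->q3; q2-a->q2; q2-b->q2; q2-c->q2; q3-a->q2; q3-b->q2; q3-c->q4; q4-a->q5; q4-b->q4; q4-c->q4; q5-a->q6; q5-b->q7; q5-c->q7; q6-a->q6; q6-b->q7; q6-c->q7; q7-a->q5; q7-b->q4; q7-c->q4

Build one automaton per condition and run them in lockstep. One (5 states) tracks whether the input so far still matches the prefix `acc`; the other (13 states) tracks the last 2 symbols read. Each combined state is a pair, one component from each; accept when both components accept. Minimizing collapses redundant product states.
With 8 states:
        a   b   c  
>  q0   q1  q2  q2 
   q1   q2  q2  q3 
   q2   q2  q2  q2 
   q3   q2  q2  q4 
   q4   q5  q4  q4 
   q5   q6  q7  q7 
 * q6   q6  q7  q7 
 * q7   q5  q4  q4 
(> = start, * = accepting)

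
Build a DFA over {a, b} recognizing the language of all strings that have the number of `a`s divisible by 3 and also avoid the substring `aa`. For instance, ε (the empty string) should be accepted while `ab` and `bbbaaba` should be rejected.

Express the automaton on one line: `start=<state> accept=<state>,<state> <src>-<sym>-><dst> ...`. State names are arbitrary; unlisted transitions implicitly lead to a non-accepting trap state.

start=q0 accept=q0,q6 q0-a->q1 q0-b->q0 q1-a->q2 q1-b->q3 q2-a->q2 q2-b->q2 q3-a->q4 q3-b->q3 q4-a->q2 q4-b->q5 q5-a->q6 q5-b->q5 q6-a->q2 q6-b->q0

Handle the two conditions separately and then intersect. One (3 states) tracks the count of `a`s modulo 3; the other (3 states) tracks partial matches of the forbidden pattern `aa`. Each combined state is a pair, one component from each; accept when both components accept. Minimizing collapses redundant product states.
A 7-state machine:
        a   b  
>* q0   q1  q0 
   q1   q2  q3 
   q2   q2  q2 
   q3   q4  q3 
   q4   q2  q5 
   q5   q6  q5 
 * q6   q2  q0 
(> = start, * = accepting)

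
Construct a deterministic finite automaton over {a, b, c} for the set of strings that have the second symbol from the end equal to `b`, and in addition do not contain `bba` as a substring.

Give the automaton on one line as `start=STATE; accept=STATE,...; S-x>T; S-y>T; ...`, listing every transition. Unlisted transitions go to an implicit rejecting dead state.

Handle the two conditions separately and then intersect. The first has 13 states tracking the last 2 symbols read; the second has 4 states tracking partial matches of the forbidden pattern `bba`. A product state is a pair (one from each), accepting exactly when both do. After merging equivalent states the machine shrinks.
        a   b   c  
>  S0   S0  S1  S0 
   S1   S2  S3  S2 
 * S2   S0  S1  S0 
 * S3   S4  S3  S2 
   S4   S4  S4  S4 
(> = start, * = accepting)

start=S0; accept=S2,S3; S0-a>S0; S0-b>S1; S0-c>S0; S1-a>S2; S1-b>S3; S1-c>S2; S2-a>S0; S2-b>S1; S2-c>S0; S3-a>S4; S3-b>S3; S3-c>S2; S4-a>S4; S4-b>S4; S4-c>S4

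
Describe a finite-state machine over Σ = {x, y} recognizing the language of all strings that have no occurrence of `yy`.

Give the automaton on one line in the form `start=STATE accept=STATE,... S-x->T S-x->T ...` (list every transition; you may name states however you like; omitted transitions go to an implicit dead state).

start=A accept=A,B A-x->A A-y->B B-x->A B-y->C C-x->C C-y->C

Track partial matches of the forbidden pattern `yy`. State C is a dead state reached once `yy` has occurred; every other state accepts. A means no part of `yy` is currently matched.
       x  y 
>* A   A  B 
 * B   A  C 
   C   C  C 
(> = start, * = accepting)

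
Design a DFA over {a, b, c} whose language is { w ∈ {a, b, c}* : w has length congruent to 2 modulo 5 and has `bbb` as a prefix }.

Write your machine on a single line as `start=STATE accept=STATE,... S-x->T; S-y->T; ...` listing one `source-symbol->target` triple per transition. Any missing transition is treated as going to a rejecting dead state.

Run two small machines in parallel and take their product. The first has 5 states tracking the input length modulo 5; the second has 5 states tracking whether the input so far still matches the prefix `bbb`. A product state is a pair (one from each), accepting exactly when both do. Minimizing collapses redundant product states.
A 9-state machine:
        a   b   c  
>  q0   q1  q2  q1 
   q1   q1  q1  q1 
   q2   q1  q3  q1 
   q3   q1  q4  q1 
   q4   q5  q5  q5 
   q5   q6  q6  q6 
   q6   q7  q7  q7 
   q7   q8  q8  q8 
 * q8   q4  q4  q4 
(> = start, * = accepting)

start=q0; accept=q8; q0-a->q1; q0-b->q2; q0-c->q1; q1-a->q1; q1-b->q1; q1-c->q1; q2-a->q1; q2-b->q3; q2-c->q1; q3-a->q1; q3-b->q4; q3-c->q1; q4-a->q5; q4-b->q5; q4-c->q5; q5-a->q6; q5-b->q6; q5-c->q6; q6-a->q7; q6-b->q7; q6-c->q7; q7-a->q8; q7-b->q8; q7-c->q8; q8-a->q4; q8-b->q4; q8-c->q4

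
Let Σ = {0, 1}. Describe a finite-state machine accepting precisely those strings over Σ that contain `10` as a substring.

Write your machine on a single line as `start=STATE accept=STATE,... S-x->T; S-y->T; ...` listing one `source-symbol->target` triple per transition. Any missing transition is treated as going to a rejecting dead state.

start=S0; accept=S2; S0-0->S0; S0-1->S1; S1-0->S2; S1-1->S1; S2-0->S2; S2-1->S2

Track how much of `10` has been matched so far: state S0 is no progress, S2 is the absorbing accept state reached once `10` has occurred. Intermediate states record partial matches; on a mismatch, fall back to the longest reusable overlap.
A 3-state machine:
        0   1  
>  S0   S0  S1 
   S1   S2  S1 
 * S2   S2  S2 
(> = start, * = accepting)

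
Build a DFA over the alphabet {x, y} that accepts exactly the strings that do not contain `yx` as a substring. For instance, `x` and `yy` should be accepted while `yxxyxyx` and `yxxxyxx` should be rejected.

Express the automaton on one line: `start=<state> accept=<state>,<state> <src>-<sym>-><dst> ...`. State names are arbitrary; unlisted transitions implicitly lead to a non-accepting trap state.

start=S0 accept=S0,S1 S0-x->S0 S0-y->S1 S1-x->S2 S1-y->S1 S2-x->S2 S2-y->S2

This is the complement of 'contains `yx`'. Use the same substring-matching states — S0 through S2 holding how much of `yx` has just been matched — but flip the accepting set: everything except the trap S2 accepts.
With 3 states:
        x   y  
>* S0   S0  S1 
 * S1   S2  S1 
   S2   S2  S2 
(> = start, * = accepting)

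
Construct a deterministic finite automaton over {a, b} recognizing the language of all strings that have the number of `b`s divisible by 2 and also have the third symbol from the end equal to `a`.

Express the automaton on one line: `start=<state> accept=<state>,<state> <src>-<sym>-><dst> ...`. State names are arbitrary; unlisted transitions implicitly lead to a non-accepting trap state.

start=q0 accept=q6,q7,q10,q11 q0-a->q1 q0-b->q2 q1-a->q3 q1-b->q4 q2-a->q5 q2-b->q0 q3-a->q6 q3-b->q4 q4-a->q5 q4-b->q7 q5-a->q8 q5-b->q9 q6-a->q6 q6-b->q4 q7-a->q1 q7-b->q2 q8-a->q8 q8-b->q10 q9-a->q11 q9-b->q2 q10-a->q11 q10-b->q2 q11-a->q3 q11-b->q4

Build one automaton per condition and run them in lockstep. One (2 states) tracks the count of `b`s modulo 2; the other (15 states) tracks the last 3 symbols read. Each combined state is a pair, one component from each; accept when both components accept. Minimizing collapses redundant product states.
          a    b  
>  q0     q1   q2 
   q1     q3   q4 
   q2     q5   q0 
   q3     q6   q4 
   q4     q5   q7 
   q5     q8   q9 
 * q6     q6   q4 
 * q7     q1   q2 
   q8     q8  q10 
   q9    q11   q2 
 * q10   q11   q2 
 * q11    q3   q4 
(> = start, * = accepting)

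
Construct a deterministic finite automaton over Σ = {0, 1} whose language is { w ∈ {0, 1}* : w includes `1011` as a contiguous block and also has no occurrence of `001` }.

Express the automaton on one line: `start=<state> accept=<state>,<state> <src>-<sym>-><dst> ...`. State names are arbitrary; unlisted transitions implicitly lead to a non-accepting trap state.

start=q0 accept=q6,q7,q8 q0-0->q1 q0-1->q2 q1-0->q3 q1-1->q2 q2-0->q4 q2-1->q2 q3-0->q3 q3-1->q3 q4-0->q3 q4-1->q5 q5-0->q4 q5-1->q6 q6-0->q7 q6-1->q6 q7-0->q8 q7-1->q6 q8-0->q8 q8-1->q3

Handle the two conditions separately and then intersect. One (5 states) tracks whether and how much of `1011` has been seen; the other (4 states) tracks partial matches of the forbidden pattern `001`. Each combined state is a pair, one component from each; accept when both components accept. Minimizing collapses redundant product states.
        0   1  
>  q0   q1  q2 
   q1   q3  q2 
   q2   q4  q2 
   q3   q3  q3 
   q4   q3  q5 
   q5   q4  q6 
 * q6   q7  q6 
 * q7   q8  q6 
 * q8   q8  q3 
(> = start, * = accepting)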